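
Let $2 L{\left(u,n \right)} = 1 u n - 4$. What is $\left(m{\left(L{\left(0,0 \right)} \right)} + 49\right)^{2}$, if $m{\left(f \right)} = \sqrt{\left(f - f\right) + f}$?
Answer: $\left(49 + i \sqrt{2}\right)^{2} \approx 2399.0 + 138.59 i$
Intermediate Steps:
$L{\left(u,n \right)} = -2 + \frac{n u}{2}$ ($L{\left(u,n \right)} = \frac{1 u n - 4}{2} = \frac{u n - 4}{2} = \frac{n u - 4}{2} = \frac{-4 + n u}{2} = -2 + \frac{n u}{2}$)
$m{\left(f \right)} = \sqrt{f}$ ($m{\left(f \right)} = \sqrt{0 + f} = \sqrt{f}$)
$\left(m{\left(L{\left(0,0 \right)} \right)} + 49\right)^{2} = \left(\sqrt{-2 + \frac{1}{2} \cdot 0 \cdot 0} + 49\right)^{2} = \left(\sqrt{-2 + 0} + 49\right)^{2} = \left(\sqrt{-2} + 49\right)^{2} = \left(i \sqrt{2} + 49\right)^{2} = \left(49 + i \sqrt{2}\right)^{2}$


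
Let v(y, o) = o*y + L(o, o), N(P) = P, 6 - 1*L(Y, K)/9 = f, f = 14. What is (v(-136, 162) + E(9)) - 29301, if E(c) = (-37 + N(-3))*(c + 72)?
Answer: -54645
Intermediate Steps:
L(Y, K) = -72 (L(Y, K) = 54 - 9*14 = 54 - 126 = -72)
v(y, o) = -72 + o*y (v(y, o) = o*y - 72 = -72 + o*y)
E(c) = -2880 - 40*c (E(c) = (-37 - 3)*(c + 72) = -40*(72 + c) = -2880 - 40*c)
(v(-136, 162) + E(9)) - 29301 = ((-72 + 162*(-136)) + (-2880 - 40*9)) - 29301 = ((-72 - 22032) + (-2880 - 360)) - 29301 = (-22104 - 3240) - 29301 = -25344 - 29301 = -54645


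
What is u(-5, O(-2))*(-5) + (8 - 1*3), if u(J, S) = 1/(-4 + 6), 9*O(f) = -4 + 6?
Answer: 5/2 ≈ 2.5000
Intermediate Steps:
O(f) = 2/9 (O(f) = (-4 + 6)/9 = (⅑)*2 = 2/9)
u(J, S) = ½ (u(J, S) = 1/2 = ½)
u(-5, O(-2))*(-5) + (8 - 1*3) = (½)*(-5) + (8 - 1*3) = -5/2 + (8 - 3) = -5/2 + 5 = 5/2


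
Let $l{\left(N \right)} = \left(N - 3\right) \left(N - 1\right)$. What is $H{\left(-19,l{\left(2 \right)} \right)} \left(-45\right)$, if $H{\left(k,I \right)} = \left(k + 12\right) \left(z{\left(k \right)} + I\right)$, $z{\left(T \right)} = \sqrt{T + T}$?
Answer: $-315 + 315 i \sqrt{38} \approx -315.0 + 1941.8 i$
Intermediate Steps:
$l{\left(N \right)} = \left(-1 + N\right) \left(-3 + N\right)$ ($l{\left(N \right)} = \left(-3 + N\right) \left(-1 + N\right) = \left(-1 + N\right) \left(-3 + N\right)$)
$z{\left(T \right)} = \sqrt{2} \sqrt{T}$ ($z{\left(T \right)} = \sqrt{2 T} = \sqrt{2} \sqrt{T}$)
$H{\left(k,I \right)} = \left(12 + k\right) \left(I + \sqrt{2} \sqrt{k}\right)$ ($H{\left(k,I \right)} = \left(k + 12\right) \left(\sqrt{2} \sqrt{k} + I\right) = \left(12 + k\right) \left(I + \sqrt{2} \sqrt{k}\right)$)
$H{\left(-19,l{\left(2 \right)} \right)} \left(-45\right) = \left(12 \left(3 + 2^{2} - 8\right) + \left(3 + 2^{2} - 8\right) \left(-19\right) + \sqrt{2} \left(-19\right)^{\frac{3}{2}} + 12 \sqrt{2} \sqrt{-19}\right) \left(-45\right) = \left(12 \left(3 + 4 - 8\right) + \left(3 + 4 - 8\right) \left(-19\right) + \sqrt{2} \left(- 19 i \sqrt{19}\right) + 12 \sqrt{2} i \sqrt{19}\right) \left(-45\right) = \left(12 \left(-1\right) - -19 - 19 i \sqrt{38} + 12 i \sqrt{38}\right) \left(-45\right) = \left(-12 + 19 - 19 i \sqrt{38} + 12 i \sqrt{38}\right) \left(-45\right) = \left(7 - 7 i \sqrt{38}\right) \left(-45\right) = -315 + 315 i \sqrt{38}$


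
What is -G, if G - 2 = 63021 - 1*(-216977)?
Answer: -280000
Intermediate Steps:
G = 280000 (G = 2 + (63021 - 1*(-216977)) = 2 + (63021 + 216977) = 2 + 279998 = 280000)
-G = -1*280000 = -280000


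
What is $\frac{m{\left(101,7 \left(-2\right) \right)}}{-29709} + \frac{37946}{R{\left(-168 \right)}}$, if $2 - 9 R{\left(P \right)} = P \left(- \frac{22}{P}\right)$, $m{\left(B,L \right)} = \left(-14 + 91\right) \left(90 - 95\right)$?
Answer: $\frac{1691008111}{118836} \approx 14230.0$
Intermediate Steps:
$m{\left(B,L \right)} = -385$ ($m{\left(B,L \right)} = 77 \left(-5\right) = -385$)
$R{\left(P \right)} = \frac{8}{3}$ ($R{\left(P \right)} = \frac{2}{9} - \frac{P \left(- \frac{22}{P}\right)}{9} = \frac{2}{9} - - \frac{22}{9} = \frac{2}{9} + \frac{22}{9} = \frac{8}{3}$)
$\frac{m{\left(101,7 \left(-2\right) \right)}}{-29709} + \frac{37946}{R{\left(-168 \right)}} = - \frac{385}{-29709} + \frac{37946}{\frac{8}{3}} = \left(-385\right) \left(- \frac{1}{29709}\right) + 37946 \cdot \frac{3}{8} = \frac{385}{29709} + \frac{56919}{4} = \frac{1691008111}{118836}$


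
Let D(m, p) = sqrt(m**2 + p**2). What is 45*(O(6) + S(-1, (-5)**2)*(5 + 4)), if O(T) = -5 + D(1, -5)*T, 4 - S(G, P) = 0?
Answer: 1395 + 270*sqrt(26) ≈ 2771.7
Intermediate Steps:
S(G, P) = 4 (S(G, P) = 4 - 1*0 = 4 + 0 = 4)
O(T) = -5 + T*sqrt(26) (O(T) = -5 + sqrt(1**2 + (-5)**2)*T = -5 + sqrt(1 + 25)*T = -5 + sqrt(26)*T = -5 + T*sqrt(26))
45*(O(6) + S(-1, (-5)**2)*(5 + 4)) = 45*((-5 + 6*sqrt(26)) + 4*(5 + 4)) = 45*((-5 + 6*sqrt(26)) + 4*9) = 45*((-5 + 6*sqrt(26)) + 36) = 45*(31 + 6*sqrt(26)) = 1395 + 270*sqrt(26)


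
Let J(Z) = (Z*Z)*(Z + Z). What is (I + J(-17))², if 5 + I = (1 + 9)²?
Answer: 94692361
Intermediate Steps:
I = 95 (I = -5 + (1 + 9)² = -5 + 10² = -5 + 100 = 95)
J(Z) = 2*Z³ (J(Z) = Z²*(2*Z) = 2*Z³)
(I + J(-17))² = (95 + 2*(-17)³)² = (95 + 2*(-4913))² = (95 - 9826)² = (-9731)² = 94692361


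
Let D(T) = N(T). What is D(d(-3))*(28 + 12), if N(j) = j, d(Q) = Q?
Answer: -120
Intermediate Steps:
D(T) = T
D(d(-3))*(28 + 12) = -3*(28 + 12) = -3*40 = -120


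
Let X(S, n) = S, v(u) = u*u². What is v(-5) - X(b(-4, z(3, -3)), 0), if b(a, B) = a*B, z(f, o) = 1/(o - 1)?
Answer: -126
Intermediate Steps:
v(u) = u³
z(f, o) = 1/(-1 + o)
b(a, B) = B*a
v(-5) - X(b(-4, z(3, -3)), 0) = (-5)³ - (-4)/(-1 - 3) = -125 - (-4)/(-4) = -125 - (-1)*(-4)/4 = -125 - 1*1 = -125 - 1 = -126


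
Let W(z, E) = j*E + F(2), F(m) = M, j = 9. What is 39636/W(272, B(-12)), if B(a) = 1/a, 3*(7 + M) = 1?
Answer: -475632/89 ≈ -5344.2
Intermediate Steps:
M = -20/3 (M = -7 + (⅓)*1 = -7 + ⅓ = -20/3 ≈ -6.6667)
F(m) = -20/3
W(z, E) = -20/3 + 9*E (W(z, E) = 9*E - 20/3 = -20/3 + 9*E)
39636/W(272, B(-12)) = 39636/(-20/3 + 9/(-12)) = 39636/(-20/3 + 9*(-1/12)) = 39636/(-20/3 - ¾) = 39636/(-89/12) = 39636*(-12/89) = -475632/89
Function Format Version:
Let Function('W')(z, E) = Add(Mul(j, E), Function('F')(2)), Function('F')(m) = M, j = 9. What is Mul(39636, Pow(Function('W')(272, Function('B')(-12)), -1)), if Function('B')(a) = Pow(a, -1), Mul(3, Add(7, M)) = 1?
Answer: Rational(-475632, 89) ≈ -5344.2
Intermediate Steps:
M = Rational(-20, 3) (M = Add(-7, Mul(Rational(1, 3), 1)) = Add(-7, Rational(1, 3)) = Rational(-20, 3) ≈ -6.6667)
Function('F')(m) = Rational(-20, 3)
Function('W')(z, E) = Add(Rational(-20, 3), Mul(9, E)) (Function('W')(z, E) = Add(Mul(9, E), Rational(-20, 3)) = Add(Rational(-20, 3), Mul(9, E)))
Mul(39636, Pow(Function('W')(272, Function('B')(-12)), -1)) = Mul(39636, Pow(Add(Rational(-20, 3), Mul(9, Pow(-12, -1))), -1)) = Mul(39636, Pow(Add(Rational(-20, 3), Mul(9, Rational(-1, 12))), -1)) = Mul(39636, Pow(Add(Rational(-20, 3), Rational(-3, 4)), -1)) = Mul(39636, Pow(Rational(-89, 12), -1)) = Mul(39636, Rational(-12, 89)) = Rational(-475632, 89)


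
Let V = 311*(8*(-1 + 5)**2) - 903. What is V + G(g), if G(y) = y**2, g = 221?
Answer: 87746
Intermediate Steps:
V = 38905 (V = 311*(8*4**2) - 903 = 311*(8*16) - 903 = 311*128 - 903 = 39808 - 903 = 38905)
V + G(g) = 38905 + 221**2 = 38905 + 48841 = 87746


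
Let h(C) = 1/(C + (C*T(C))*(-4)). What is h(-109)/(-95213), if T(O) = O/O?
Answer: -1/31134651 ≈ -3.2119e-8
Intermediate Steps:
T(O) = 1
h(C) = -1/(3*C) (h(C) = 1/(C + (C*1)*(-4)) = 1/(C + C*(-4)) = 1/(C - 4*C) = 1/(-3*C) = -1/(3*C))
h(-109)/(-95213) = -1/3/(-109)/(-95213) = -1/3*(-1/109)*(-1/95213) = (1/327)*(-1/95213) = -1/31134651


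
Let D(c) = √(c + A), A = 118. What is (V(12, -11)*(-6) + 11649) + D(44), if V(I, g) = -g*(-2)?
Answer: 11781 + 9*√2 ≈ 11794.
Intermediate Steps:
V(I, g) = 2*g
D(c) = √(118 + c) (D(c) = √(c + 118) = √(118 + c))
(V(12, -11)*(-6) + 11649) + D(44) = ((2*(-11))*(-6) + 11649) + √(118 + 44) = (-22*(-6) + 11649) + √162 = (132 + 11649) + 9*√2 = 11781 + 9*√2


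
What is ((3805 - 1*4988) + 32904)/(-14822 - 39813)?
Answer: -31721/54635 ≈ -0.58060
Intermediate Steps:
((3805 - 1*4988) + 32904)/(-14822 - 39813) = ((3805 - 4988) + 32904)/(-54635) = (-1183 + 32904)*(-1/54635) = 31721*(-1/54635) = -31721/54635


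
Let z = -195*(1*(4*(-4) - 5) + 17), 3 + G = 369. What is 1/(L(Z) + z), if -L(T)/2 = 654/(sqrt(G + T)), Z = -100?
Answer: 8645/6671814 + 109*sqrt(266)/13343628 ≈ 0.0014290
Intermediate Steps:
G = 366 (G = -3 + 369 = 366)
z = 780 (z = -195*(1*(-16 - 5) + 17) = -195*(1*(-21) + 17) = -195*(-21 + 17) = -195*(-4) = 780)
L(T) = -1308/sqrt(366 + T) (L(T) = -1308/(sqrt(366 + T)) = -1308/sqrt(366 + T))
1/(L(Z) + z) = 1/(-1308/sqrt(366 - 100) + 780) = 1/(-654*sqrt(266)/133 + 780) = 1/(780 - 654*sqrt(266)/133)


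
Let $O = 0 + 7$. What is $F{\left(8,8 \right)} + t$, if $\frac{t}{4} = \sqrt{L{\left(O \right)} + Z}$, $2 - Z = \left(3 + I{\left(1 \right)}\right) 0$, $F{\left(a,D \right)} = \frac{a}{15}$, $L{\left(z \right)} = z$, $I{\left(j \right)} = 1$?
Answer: $\frac{188}{15} \approx 12.533$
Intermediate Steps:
$O = 7$
$F{\left(a,D \right)} = \frac{a}{15}$ ($F{\left(a,D \right)} = a \frac{1}{15} = \frac{a}{15}$)
$Z = 2$ ($Z = 2 - \left(3 + 1\right) 0 = 2 - 4 \cdot 0 = 2 - 0 = 2 + 0 = 2$)
$t = 12$ ($t = 4 \sqrt{7 + 2} = 4 \sqrt{9} = 4 \cdot 3 = 12$)
$F{\left(8,8 \right)} + t = \frac{1}{15} \cdot 8 + 12 = \frac{8}{15} + 12 = \frac{188}{15}$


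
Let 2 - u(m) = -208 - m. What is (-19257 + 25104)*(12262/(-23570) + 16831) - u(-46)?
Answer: 1159734169048/11785 ≈ 9.8408e+7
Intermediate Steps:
u(m) = 210 + m (u(m) = 2 - (-208 - m) = 2 + (208 + m) = 210 + m)
(-19257 + 25104)*(12262/(-23570) + 16831) - u(-46) = (-19257 + 25104)*(12262/(-23570) + 16831) - (210 - 46) = 5847*(12262*(-1/23570) + 16831) - 1*164 = 5847*(-6131/11785 + 16831) - 164 = 5847*(198347204/11785) - 164 = 1159736101788/11785 - 164 = 1159734169048/11785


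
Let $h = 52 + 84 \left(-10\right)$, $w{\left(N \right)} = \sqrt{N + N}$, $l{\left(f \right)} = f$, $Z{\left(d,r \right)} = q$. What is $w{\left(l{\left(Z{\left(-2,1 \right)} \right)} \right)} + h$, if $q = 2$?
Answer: $-786$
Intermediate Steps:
$Z{\left(d,r \right)} = 2$
$w{\left(N \right)} = \sqrt{2} \sqrt{N}$ ($w{\left(N \right)} = \sqrt{2 N} = \sqrt{2} \sqrt{N}$)
$h = -788$ ($h = 52 - 840 = -788$)
$w{\left(l{\left(Z{\left(-2,1 \right)} \right)} \right)} + h = \sqrt{2} \sqrt{2} - 788 = 2 - 788 = -786$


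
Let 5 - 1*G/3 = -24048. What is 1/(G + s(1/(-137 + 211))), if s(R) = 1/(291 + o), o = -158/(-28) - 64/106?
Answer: 219661/15850518841 ≈ 1.3858e-5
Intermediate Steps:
G = 72159 (G = 15 - 3*(-24048) = 15 + 72144 = 72159)
o = 3739/742 (o = -158*(-1/28) - 64*1/106 = 79/14 - 32/53 = 3739/742 ≈ 5.0391)
s(R) = 742/219661 (s(R) = 1/(291 + 3739/742) = 1/(219661/742) = 742/219661)
1/(G + s(1/(-137 + 211))) = 1/(72159 + 742/219661) = 1/(15850518841/219661) = 219661/15850518841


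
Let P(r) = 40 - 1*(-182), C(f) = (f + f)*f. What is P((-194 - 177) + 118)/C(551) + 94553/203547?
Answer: 1512051530/3252477513 ≈ 0.46489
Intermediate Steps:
C(f) = 2*f**2 (C(f) = (2*f)*f = 2*f**2)
P(r) = 222 (P(r) = 40 + 182 = 222)
P((-194 - 177) + 118)/C(551) + 94553/203547 = 222/((2*551**2)) + 94553/203547 = 222/((2*303601)) + 94553*(1/203547) = 222/607202 + 94553/203547 = 222*(1/607202) + 94553/203547 = 111/303601 + 94553/203547 = 1512051530/3252477513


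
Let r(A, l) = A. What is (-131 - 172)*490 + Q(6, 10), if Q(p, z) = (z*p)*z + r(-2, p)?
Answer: -147872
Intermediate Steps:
Q(p, z) = -2 + p*z² (Q(p, z) = (z*p)*z - 2 = (p*z)*z - 2 = p*z² - 2 = -2 + p*z²)
(-131 - 172)*490 + Q(6, 10) = (-131 - 172)*490 + (-2 + 6*10²) = -303*490 + (-2 + 6*100) = -148470 + (-2 + 600) = -148470 + 598 = -147872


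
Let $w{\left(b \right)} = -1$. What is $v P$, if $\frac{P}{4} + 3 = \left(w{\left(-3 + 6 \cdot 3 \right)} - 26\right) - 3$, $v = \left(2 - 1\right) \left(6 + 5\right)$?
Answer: $-1452$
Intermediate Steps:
$v = 11$ ($v = 1 \cdot 11 = 11$)
$P = -132$ ($P = -12 + 4 \left(\left(-1 - 26\right) - 3\right) = -12 + 4 \left(-27 - 3\right) = -12 + 4 \left(-30\right) = -12 - 120 = -132$)
$v P = 11 \left(-132\right) = -1452$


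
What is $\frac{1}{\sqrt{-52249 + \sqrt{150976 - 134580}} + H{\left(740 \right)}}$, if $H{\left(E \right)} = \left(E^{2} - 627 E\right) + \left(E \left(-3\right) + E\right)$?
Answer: $\frac{1}{82140 + i \sqrt{52249 - 2 \sqrt{4099}}} \approx 1.2174 \cdot 10^{-5} - 3.384 \cdot 10^{-8} i$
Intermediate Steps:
$H{\left(E \right)} = E^{2} - 629 E$ ($H{\left(E \right)} = \left(E^{2} - 627 E\right) + \left(- 3 E + E\right) = \left(E^{2} - 627 E\right) - 2 E = E^{2} - 629 E$)
$\frac{1}{\sqrt{-52249 + \sqrt{150976 - 134580}} + H{\left(740 \right)}} = \frac{1}{\sqrt{-52249 + \sqrt{150976 - 134580}} + 740 \left(-629 + 740\right)} = \frac{1}{\sqrt{-52249 + \sqrt{16396}} + 740 \cdot 111} = \frac{1}{\sqrt{-52249 + 2 \sqrt{4099}} + 82140} = \frac{1}{82140 + \sqrt{-52249 + 2 \sqrt{4099}}}$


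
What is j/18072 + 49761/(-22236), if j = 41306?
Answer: 199994/4185927 ≈ 0.047778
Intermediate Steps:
j/18072 + 49761/(-22236) = 41306/18072 + 49761/(-22236) = 41306*(1/18072) + 49761*(-1/22236) = 20653/9036 - 16587/7412 = 199994/4185927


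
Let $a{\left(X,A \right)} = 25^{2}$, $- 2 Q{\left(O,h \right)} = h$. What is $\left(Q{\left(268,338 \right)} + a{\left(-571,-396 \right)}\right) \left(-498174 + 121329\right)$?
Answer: $-171841320$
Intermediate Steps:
$Q{\left(O,h \right)} = - \frac{h}{2}$
$a{\left(X,A \right)} = 625$
$\left(Q{\left(268,338 \right)} + a{\left(-571,-396 \right)}\right) \left(-498174 + 121329\right) = \left(\left(- \frac{1}{2}\right) 338 + 625\right) \left(-498174 + 121329\right) = \left(-169 + 625\right) \left(-376845\right) = 456 \left(-376845\right) = -171841320$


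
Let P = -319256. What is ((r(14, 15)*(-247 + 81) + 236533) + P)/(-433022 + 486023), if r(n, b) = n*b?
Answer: -117583/53001 ≈ -2.2185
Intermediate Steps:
r(n, b) = b*n
((r(14, 15)*(-247 + 81) + 236533) + P)/(-433022 + 486023) = (((15*14)*(-247 + 81) + 236533) - 319256)/(-433022 + 486023) = ((210*(-166) + 236533) - 319256)/53001 = ((-34860 + 236533) - 319256)*(1/53001) = (201673 - 319256)*(1/53001) = -117583*1/53001 = -117583/53001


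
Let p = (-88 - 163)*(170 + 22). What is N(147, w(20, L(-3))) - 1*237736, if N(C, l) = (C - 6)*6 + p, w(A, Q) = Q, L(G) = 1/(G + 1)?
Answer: -285082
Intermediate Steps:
L(G) = 1/(1 + G)
p = -48192 (p = -251*192 = -48192)
N(C, l) = -48228 + 6*C (N(C, l) = (C - 6)*6 - 48192 = (-6 + C)*6 - 48192 = (-36 + 6*C) - 48192 = -48228 + 6*C)
N(147, w(20, L(-3))) - 1*237736 = (-48228 + 6*147) - 1*237736 = (-48228 + 882) - 237736 = -47346 - 237736 = -285082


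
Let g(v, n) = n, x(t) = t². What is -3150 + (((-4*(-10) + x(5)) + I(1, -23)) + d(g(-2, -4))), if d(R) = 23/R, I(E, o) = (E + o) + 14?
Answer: -12395/4 ≈ -3098.8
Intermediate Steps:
I(E, o) = 14 + E + o
-3150 + (((-4*(-10) + x(5)) + I(1, -23)) + d(g(-2, -4))) = -3150 + (((-4*(-10) + 5²) + (14 + 1 - 23)) + 23/(-4)) = -3150 + (((40 + 25) - 8) + 23*(-¼)) = -3150 + ((65 - 8) - 23/4) = -3150 + (57 - 23/4) = -3150 + 205/4 = -12395/4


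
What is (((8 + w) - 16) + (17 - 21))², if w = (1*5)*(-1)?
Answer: 289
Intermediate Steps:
w = -5 (w = 5*(-1) = -5)
(((8 + w) - 16) + (17 - 21))² = (((8 - 5) - 16) + (17 - 21))² = ((3 - 16) - 4)² = (-13 - 4)² = (-17)² = 289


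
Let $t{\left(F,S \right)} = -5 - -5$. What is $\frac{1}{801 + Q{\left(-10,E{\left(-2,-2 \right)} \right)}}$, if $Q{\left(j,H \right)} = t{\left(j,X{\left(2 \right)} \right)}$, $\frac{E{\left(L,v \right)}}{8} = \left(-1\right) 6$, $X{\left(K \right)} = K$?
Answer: $\frac{1}{801} \approx 0.0012484$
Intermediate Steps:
$E{\left(L,v \right)} = -48$ ($E{\left(L,v \right)} = 8 \left(\left(-1\right) 6\right) = 8 \left(-6\right) = -48$)
$t{\left(F,S \right)} = 0$ ($t{\left(F,S \right)} = -5 + 5 = 0$)
$Q{\left(j,H \right)} = 0$
$\frac{1}{801 + Q{\left(-10,E{\left(-2,-2 \right)} \right)}} = \frac{1}{801 + 0} = \frac{1}{801}$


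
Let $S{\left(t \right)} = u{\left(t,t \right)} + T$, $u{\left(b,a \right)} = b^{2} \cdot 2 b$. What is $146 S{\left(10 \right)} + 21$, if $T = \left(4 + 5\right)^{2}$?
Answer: $303847$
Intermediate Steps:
$u{\left(b,a \right)} = 2 b^{3}$ ($u{\left(b,a \right)} = 2 b^{2} b = 2 b^{3}$)
$T = 81$ ($T = 9^{2} = 81$)
$S{\left(t \right)} = 81 + 2 t^{3}$ ($S{\left(t \right)} = 2 t^{3} + 81 = 81 + 2 t^{3}$)
$146 S{\left(10 \right)} + 21 = 146 \left(81 + 2 \cdot 10^{3}\right) + 21 = 146 \left(81 + 2 \cdot 1000\right) + 21 = 146 \left(81 + 2000\right) + 21 = 146 \cdot 2081 + 21 = 303826 + 21 = 303847$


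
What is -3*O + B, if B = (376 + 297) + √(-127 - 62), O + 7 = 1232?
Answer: -3002 + 3*I*√21 ≈ -3002.0 + 13.748*I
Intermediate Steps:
O = 1225 (O = -7 + 1232 = 1225)
B = 673 + 3*I*√21 (B = 673 + √(-189) = 673 + 3*I*√21 ≈ 673.0 + 13.748*I)
-3*O + B = -3*1225 + (673 + 3*I*√21) = -3675 + (673 + 3*I*√21) = -3002 + 3*I*√21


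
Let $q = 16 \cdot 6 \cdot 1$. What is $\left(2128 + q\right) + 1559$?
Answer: $3783$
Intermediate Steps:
$q = 96$ ($q = 96 \cdot 1 = 96$)
$\left(2128 + q\right) + 1559 = \left(2128 + 96\right) + 1559 = 2224 + 1559 = 3783$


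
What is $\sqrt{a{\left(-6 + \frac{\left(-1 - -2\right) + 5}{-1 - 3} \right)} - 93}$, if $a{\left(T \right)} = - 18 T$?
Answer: $\sqrt{42} \approx 6.4807$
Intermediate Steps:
$\sqrt{a{\left(-6 + \frac{\left(-1 - -2\right) + 5}{-1 - 3} \right)} - 93} = \sqrt{- 18 \left(-6 + \frac{\left(-1 - -2\right) + 5}{-1 - 3}\right) - 93} = \sqrt{- 18 \left(-6 + \frac{\left(-1 + 2\right) + 5}{-4}\right) - 93} = \sqrt{- 18 \left(-6 + \left(1 + 5\right) \left(- \frac{1}{4}\right)\right) - 93} = \sqrt{- 18 \left(-6 + 6 \left(- \frac{1}{4}\right)\right) - 93} = \sqrt{- 18 \left(-6 - \frac{3}{2}\right) - 93} = \sqrt{\left(-18\right) \left(- \frac{15}{2}\right) - 93} = \sqrt{135 - 93} = \sqrt{42}$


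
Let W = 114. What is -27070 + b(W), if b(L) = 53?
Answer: -27017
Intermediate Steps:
-27070 + b(W) = -27070 + 53 = -27017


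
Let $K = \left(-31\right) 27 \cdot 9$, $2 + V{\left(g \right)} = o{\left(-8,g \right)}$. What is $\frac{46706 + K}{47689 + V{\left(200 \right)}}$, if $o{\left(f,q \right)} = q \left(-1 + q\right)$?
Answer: $\frac{39173}{87487} \approx 0.44776$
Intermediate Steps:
$V{\left(g \right)} = -2 + g \left(-1 + g\right)$
$K = -7533$ ($K = \left(-837\right) 9 = -7533$)
$\frac{46706 + K}{47689 + V{\left(200 \right)}} = \frac{46706 - 7533}{47689 - \left(2 - 200 \left(-1 + 200\right)\right)} = \frac{39173}{47689 + \left(-2 + 200 \cdot 199\right)} = \frac{39173}{47689 + \left(-2 + 39800\right)} = \frac{39173}{47689 + 39798} = \frac{39173}{87487}$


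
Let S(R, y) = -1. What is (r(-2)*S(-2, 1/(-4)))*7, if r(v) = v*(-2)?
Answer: -28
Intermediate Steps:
r(v) = -2*v
(r(-2)*S(-2, 1/(-4)))*7 = (-2*(-2)*(-1))*7 = (4*(-1))*7 = -4*7 = -28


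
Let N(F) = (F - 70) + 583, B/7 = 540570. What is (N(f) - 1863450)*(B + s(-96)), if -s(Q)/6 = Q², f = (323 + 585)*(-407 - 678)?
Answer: -10619756769198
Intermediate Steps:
B = 3783990 (B = 7*540570 = 3783990)
f = -985180 (f = 908*(-1085) = -985180)
N(F) = 513 + F (N(F) = (-70 + F) + 583 = 513 + F)
s(Q) = -6*Q²
(N(f) - 1863450)*(B + s(-96)) = ((513 - 985180) - 1863450)*(3783990 - 6*(-96)²) = (-984667 - 1863450)*(3783990 - 6*9216) = -2848117*(3783990 - 55296) = -2848117*3728694 = -10619756769198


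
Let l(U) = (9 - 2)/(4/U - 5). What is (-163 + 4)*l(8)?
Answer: 742/3 ≈ 247.33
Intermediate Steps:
l(U) = 7/(-5 + 4/U)
(-163 + 4)*l(8) = (-163 + 4)*(-7*8/(-4 + 5*8)) = -(-1113)*8/(-4 + 40) = -(-1113)*8/36 = -159*(-14/9) = 742/3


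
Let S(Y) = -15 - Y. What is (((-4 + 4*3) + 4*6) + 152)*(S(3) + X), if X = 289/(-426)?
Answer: -732044/213 ≈ -3436.8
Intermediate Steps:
X = -289/426 (X = 289*(-1/426) = -289/426 ≈ -0.67840)
(((-4 + 4*3) + 4*6) + 152)*(S(3) + X) = (((-4 + 4*3) + 4*6) + 152)*((-15 - 1*3) - 289/426) = (((-4 + 12) + 24) + 152)*((-15 - 3) - 289/426) = ((8 + 24) + 152)*(-18 - 289/426) = (32 + 152)*(-7957/426) = 184*(-7957/426) = -732044/213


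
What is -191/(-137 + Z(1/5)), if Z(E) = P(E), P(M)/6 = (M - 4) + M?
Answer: 955/793 ≈ 1.2043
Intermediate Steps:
P(M) = -24 + 12*M (P(M) = 6*((M - 4) + M) = 6*((-4 + M) + M) = 6*(-4 + 2*M) = -24 + 12*M)
Z(E) = -24 + 12*E
-191/(-137 + Z(1/5)) = -191/(-137 + (-24 + 12/5)) = -191/(-137 - 108/5) = -191/(-793/5) = -191*(-5/793) = 955/793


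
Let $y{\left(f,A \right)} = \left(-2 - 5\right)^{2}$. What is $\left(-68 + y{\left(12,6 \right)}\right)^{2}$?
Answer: $361$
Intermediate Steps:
$y{\left(f,A \right)} = 49$ ($y{\left(f,A \right)} = \left(-7\right)^{2} = 49$)
$\left(-68 + y{\left(12,6 \right)}\right)^{2} = \left(-68 + 49\right)^{2} = \left(-19\right)^{2} = 361$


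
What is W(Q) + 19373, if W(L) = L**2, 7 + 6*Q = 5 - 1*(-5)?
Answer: 77493/4 ≈ 19373.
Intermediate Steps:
Q = 1/2 (Q = -7/6 + (5 - 1*(-5))/6 = -7/6 + (5 + 5)/6 = -7/6 + (1/6)*10 = -7/6 + 5/3 = 1/2 ≈ 0.50000)
W(Q) + 19373 = (1/2)**2 + 19373 = 1/4 + 19373 = 77493/4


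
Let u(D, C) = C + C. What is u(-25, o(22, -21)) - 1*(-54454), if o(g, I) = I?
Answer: 54412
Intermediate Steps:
u(D, C) = 2*C
u(-25, o(22, -21)) - 1*(-54454) = 2*(-21) - 1*(-54454) = -42 + 54454 = 54412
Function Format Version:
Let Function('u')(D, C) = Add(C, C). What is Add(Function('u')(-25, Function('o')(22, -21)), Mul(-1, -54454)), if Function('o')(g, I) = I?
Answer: 54412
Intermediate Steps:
Function('u')(D, C) = Mul(2, C)
Add(Function('u')(-25, Function('o')(22, -21)), Mul(-1, -54454)) = Add(Mul(2, -21), Mul(-1, -54454)) = Add(-42, 54454) = 54412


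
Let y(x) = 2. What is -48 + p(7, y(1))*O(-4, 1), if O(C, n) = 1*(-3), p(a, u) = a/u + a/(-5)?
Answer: -543/10 ≈ -54.300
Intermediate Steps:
p(a, u) = -a/5 + a/u (p(a, u) = a/u + a*(-⅕) = a/u - a/5 = -a/5 + a/u)
O(C, n) = -3
-48 + p(7, y(1))*O(-4, 1) = -48 + (-⅕*7 + 7/2)*(-3) = -48 + (-7/5 + 7*(½))*(-3) = -48 + (-7/5 + 7/2)*(-3) = -48 + (21/10)*(-3) = -48 - 63/10 = -543/10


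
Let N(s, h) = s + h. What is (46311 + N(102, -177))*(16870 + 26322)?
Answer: 1997025312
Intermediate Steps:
N(s, h) = h + s
(46311 + N(102, -177))*(16870 + 26322) = (46311 + (-177 + 102))*(16870 + 26322) = (46311 - 75)*43192 = 46236*43192 = 1997025312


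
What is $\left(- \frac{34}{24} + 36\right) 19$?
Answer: $\frac{7885}{12} \approx 657.08$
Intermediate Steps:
$\left(- \frac{34}{24} + 36\right) 19 = \left(\left(-34\right) \frac{1}{24} + 36\right) 19 = \left(- \frac{17}{12} + 36\right) 19 = \frac{415}{12} \cdot 19 = \frac{7885}{12}$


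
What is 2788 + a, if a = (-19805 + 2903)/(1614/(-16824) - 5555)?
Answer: 1610172020/576907 ≈ 2791.0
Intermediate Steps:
a = 1755304/576907 (a = -16902/(1614*(-1/16824) - 5555) = -16902/(-269/2804 - 5555) = -16902/(-15576489/2804) = -16902*(-2804/15576489) = 1755304/576907 ≈ 3.0426)
2788 + a = 2788 + 1755304/576907 = 1610172020/576907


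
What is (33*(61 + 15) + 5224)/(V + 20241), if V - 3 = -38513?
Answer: -7732/18269 ≈ -0.42323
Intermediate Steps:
V = -38510 (V = 3 - 38513 = -38510)
(33*(61 + 15) + 5224)/(V + 20241) = (33*(61 + 15) + 5224)/(-38510 + 20241) = (33*76 + 5224)/(-18269) = (2508 + 5224)*(-1/18269) = 7732*(-1/18269) = -7732/18269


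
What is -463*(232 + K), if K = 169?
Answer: -185663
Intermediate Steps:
-463*(232 + K) = -463*(232 + 169) = -463*401 = -185663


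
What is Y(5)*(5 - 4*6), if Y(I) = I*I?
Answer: -475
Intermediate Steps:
Y(I) = I²
Y(5)*(5 - 4*6) = 5²*(5 - 4*6) = 25*(5 - 24) = 25*(-19) = -475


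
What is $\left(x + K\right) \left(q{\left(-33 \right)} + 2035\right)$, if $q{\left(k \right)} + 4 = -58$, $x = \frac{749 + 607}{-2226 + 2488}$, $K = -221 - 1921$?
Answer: $- \frac{552290052}{131} \approx -4.216 \cdot 10^{6}$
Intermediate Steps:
$K = -2142$
$x = \frac{678}{131}$ ($x = \frac{1356}{262} = 1356 \cdot \frac{1}{262} = \frac{678}{131} \approx 5.1756$)
$q{\left(k \right)} = -62$ ($q{\left(k \right)} = -4 - 58 = -62$)
$\left(x + K\right) \left(q{\left(-33 \right)} + 2035\right) = \left(\frac{678}{131} - 2142\right) \left(-62 + 2035\right) = \left(- \frac{279924}{131}\right) 1973 = - \frac{552290052}{131}$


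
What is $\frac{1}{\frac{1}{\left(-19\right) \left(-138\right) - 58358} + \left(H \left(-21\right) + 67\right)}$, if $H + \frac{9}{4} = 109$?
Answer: $- \frac{55736}{121211867} \approx -0.00045982$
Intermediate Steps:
$H = \frac{427}{4}$ ($H = - \frac{9}{4} + 109 = \frac{427}{4} \approx 106.75$)
$\frac{1}{\frac{1}{\left(-19\right) \left(-138\right) - 58358} + \left(H \left(-21\right) + 67\right)} = \frac{1}{\frac{1}{\left(-19\right) \left(-138\right) - 58358} + \left(\frac{427}{4} \left(-21\right) + 67\right)} = \frac{1}{\frac{1}{2622 - 58358} + \left(- \frac{8967}{4} + 67\right)} = \frac{1}{\frac{1}{-55736} - \frac{8699}{4}} = \frac{1}{- \frac{1}{55736} - \frac{8699}{4}} = \frac{1}{- \frac{121211867}{55736}} = - \frac{55736}{121211867}$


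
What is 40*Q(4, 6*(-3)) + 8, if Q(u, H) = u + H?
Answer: -552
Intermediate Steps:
Q(u, H) = H + u
40*Q(4, 6*(-3)) + 8 = 40*(6*(-3) + 4) + 8 = 40*(-18 + 4) + 8 = 40*(-14) + 8 = -560 + 8 = -552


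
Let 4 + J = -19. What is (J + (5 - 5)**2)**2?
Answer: 529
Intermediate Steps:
J = -23 (J = -4 - 19 = -23)
(J + (5 - 5)**2)**2 = (-23 + (5 - 5)**2)**2 = (-23 + 0**2)**2 = (-23 + 0)**2 = (-23)**2 = 529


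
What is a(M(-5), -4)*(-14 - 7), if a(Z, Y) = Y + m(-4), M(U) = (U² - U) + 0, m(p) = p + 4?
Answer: 84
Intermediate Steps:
m(p) = 4 + p
M(U) = U² - U
a(Z, Y) = Y (a(Z, Y) = Y + (4 - 4) = Y + 0 = Y)
a(M(-5), -4)*(-14 - 7) = -4*(-14 - 7) = -4*(-21) = 84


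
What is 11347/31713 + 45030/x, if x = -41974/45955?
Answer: -1058466710056/21469701 ≈ -49301.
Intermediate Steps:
x = -41974/45955 (x = -41974*1/45955 = -41974/45955 ≈ -0.91337)
11347/31713 + 45030/x = 11347/31713 + 45030/(-41974/45955) = 11347*(1/31713) + 45030*(-45955/41974) = 11347/31713 - 1034676825/20987 = -1058466710056/21469701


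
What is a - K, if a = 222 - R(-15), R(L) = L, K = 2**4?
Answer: 221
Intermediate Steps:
K = 16
a = 237 (a = 222 - 1*(-15) = 222 + 15 = 237)
a - K = 237 - 1*16 = 237 - 16 = 221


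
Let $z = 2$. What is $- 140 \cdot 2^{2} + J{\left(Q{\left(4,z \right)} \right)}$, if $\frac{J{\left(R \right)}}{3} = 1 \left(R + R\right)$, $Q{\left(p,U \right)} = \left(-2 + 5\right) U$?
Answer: $-524$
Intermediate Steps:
$Q{\left(p,U \right)} = 3 U$
$J{\left(R \right)} = 6 R$ ($J{\left(R \right)} = 3 \cdot 1 \left(R + R\right) = 3 \cdot 1 \cdot 2 R = 3 \cdot 2 R = 6 R$)
$- 140 \cdot 2^{2} + J{\left(Q{\left(4,z \right)} \right)} = - 140 \cdot 2^{2} + 6 \cdot 3 \cdot 2 = \left(-140\right) 4 + 6 \cdot 6 = -560 + 36 = -524$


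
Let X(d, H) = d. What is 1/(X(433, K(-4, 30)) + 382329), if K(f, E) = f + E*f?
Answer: 1/382762 ≈ 2.6126e-6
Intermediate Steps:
1/(X(433, K(-4, 30)) + 382329) = 1/(433 + 382329) = 1/382762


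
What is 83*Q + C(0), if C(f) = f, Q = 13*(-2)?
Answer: -2158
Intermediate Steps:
Q = -26
83*Q + C(0) = 83*(-26) + 0 = -2158 + 0 = -2158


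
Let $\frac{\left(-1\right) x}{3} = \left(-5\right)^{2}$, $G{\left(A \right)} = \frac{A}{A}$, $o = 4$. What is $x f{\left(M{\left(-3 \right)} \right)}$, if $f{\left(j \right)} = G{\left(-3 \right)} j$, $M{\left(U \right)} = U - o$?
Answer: $525$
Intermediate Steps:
$G{\left(A \right)} = 1$
$x = -75$ ($x = - 3 \left(-5\right)^{2} = \left(-3\right) 25 = -75$)
$M{\left(U \right)} = -4 + U$ ($M{\left(U \right)} = U - 4 = -4 + U$)
$f{\left(j \right)} = j$ ($f{\left(j \right)} = 1 j = j$)
$x f{\left(M{\left(-3 \right)} \right)} = - 75 \left(-4 - 3\right) = \left(-75\right) \left(-7\right) = 525$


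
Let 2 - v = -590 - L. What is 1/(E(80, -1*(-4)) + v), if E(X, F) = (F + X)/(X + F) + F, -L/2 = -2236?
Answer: 1/5069 ≈ 0.00019728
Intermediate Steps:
L = 4472 (L = -2*(-2236) = 4472)
E(X, F) = 1 + F (E(X, F) = (F + X)/(F + X) + F = 1 + F)
v = 5064 (v = 2 - (-590 - 1*4472) = 2 - (-590 - 4472) = 2 - 1*(-5062) = 2 + 5062 = 5064)
1/(E(80, -1*(-4)) + v) = 1/((1 - 1*(-4)) + 5064) = 1/((1 + 4) + 5064) = 1/(5 + 5064) = 1/5069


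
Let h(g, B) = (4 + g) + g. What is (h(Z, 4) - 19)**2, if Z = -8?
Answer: 961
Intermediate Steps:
h(g, B) = 4 + 2*g
(h(Z, 4) - 19)**2 = ((4 + 2*(-8)) - 19)**2 = ((4 - 16) - 19)**2 = (-12 - 19)**2 = (-31)**2 = 961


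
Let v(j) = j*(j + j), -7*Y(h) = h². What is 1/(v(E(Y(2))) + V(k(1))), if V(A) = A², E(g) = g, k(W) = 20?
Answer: 49/19632 ≈ 0.0024959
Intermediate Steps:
Y(h) = -h²/7
v(j) = 2*j² (v(j) = j*(2*j) = 2*j²)
1/(v(E(Y(2))) + V(k(1))) = 1/(2*(-⅐*2²)² + 20²) = 1/(2*(-⅐*4)² + 400) = 1/(2*(-4/7)² + 400) = 1/(2*(16/49) + 400) = 1/(32/49 + 400) = 1/(19632/49) = 49/19632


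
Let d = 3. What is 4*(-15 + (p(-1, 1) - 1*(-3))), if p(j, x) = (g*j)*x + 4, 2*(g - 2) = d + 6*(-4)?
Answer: 2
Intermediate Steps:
g = -17/2 (g = 2 + (3 + 6*(-4))/2 = 2 + (3 - 24)/2 = 2 + (½)*(-21) = 2 - 21/2 = -17/2 ≈ -8.5000)
p(j, x) = 4 - 17*j*x/2 (p(j, x) = (-17*j/2)*x + 4 = -17*j*x/2 + 4 = 4 - 17*j*x/2)
4*(-15 + (p(-1, 1) - 1*(-3))) = 4*(-15 + ((4 - 17/2*(-1)*1) - 1*(-3))) = 4*(-15 + ((4 + 17/2) + 3)) = 4*(-15 + (25/2 + 3)) = 4*(-15 + 31/2) = 4*(½) = 2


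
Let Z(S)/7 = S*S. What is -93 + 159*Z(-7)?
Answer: 54444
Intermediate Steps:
Z(S) = 7*S² (Z(S) = 7*(S*S) = 7*S²)
-93 + 159*Z(-7) = -93 + 159*(7*(-7)²) = -93 + 159*(7*49) = -93 + 159*343 = -93 + 54537 = 54444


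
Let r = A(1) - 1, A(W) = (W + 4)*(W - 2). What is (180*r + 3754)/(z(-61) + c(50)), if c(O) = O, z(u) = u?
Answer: -2674/11 ≈ -243.09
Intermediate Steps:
A(W) = (-2 + W)*(4 + W) (A(W) = (4 + W)*(-2 + W) = (-2 + W)*(4 + W))
r = -6 (r = (-8 + 1² + 2*1) - 1 = (-8 + 1 + 2) - 1 = -5 - 1 = -6)
(180*r + 3754)/(z(-61) + c(50)) = (180*(-6) + 3754)/(-61 + 50) = (-1080 + 3754)/(-11) = 2674*(-1/11) = -2674/11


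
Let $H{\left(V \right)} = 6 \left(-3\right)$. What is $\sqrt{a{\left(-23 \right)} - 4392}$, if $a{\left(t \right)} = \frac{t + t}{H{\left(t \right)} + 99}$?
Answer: $\frac{i \sqrt{355798}}{9} \approx 66.276 i$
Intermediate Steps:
$H{\left(V \right)} = -18$
$a{\left(t \right)} = \frac{2 t}{81}$ ($a{\left(t \right)} = \frac{t + t}{-18 + 99} = \frac{2 t}{81}$)
$\sqrt{a{\left(-23 \right)} - 4392} = \sqrt{\frac{2}{81} \left(-23\right) - 4392} = \sqrt{- \frac{46}{81} - 4392} = \sqrt{- \frac{355798}{81}} = \frac{i \sqrt{355798}}{9}$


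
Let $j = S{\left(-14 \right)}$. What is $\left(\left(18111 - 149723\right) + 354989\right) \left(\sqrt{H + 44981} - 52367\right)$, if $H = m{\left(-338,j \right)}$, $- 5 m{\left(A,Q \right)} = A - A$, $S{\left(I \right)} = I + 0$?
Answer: $-11697583359 + 223377 \sqrt{44981} \approx -1.165 \cdot 10^{10}$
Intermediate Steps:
$S{\left(I \right)} = I$
$j = -14$
$m{\left(A,Q \right)} = 0$ ($m{\left(A,Q \right)} = - \frac{A - A}{5} = \left(- \frac{1}{5}\right) 0 = 0$)
$H = 0$
$\left(\left(18111 - 149723\right) + 354989\right) \left(\sqrt{H + 44981} - 52367\right) = \left(\left(18111 - 149723\right) + 354989\right) \left(\sqrt{0 + 44981} - 52367\right) = \left(-131612 + 354989\right) \left(\sqrt{44981} - 52367\right) = 223377 \left(-52367 + \sqrt{44981}\right) = -11697583359 + 223377 \sqrt{44981}$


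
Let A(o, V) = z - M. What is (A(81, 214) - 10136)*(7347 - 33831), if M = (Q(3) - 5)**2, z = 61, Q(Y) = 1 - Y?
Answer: 268124016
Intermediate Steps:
M = 49 (M = ((1 - 1*3) - 5)**2 = ((1 - 3) - 5)**2 = (-2 - 5)**2 = (-7)**2 = 49)
A(o, V) = 12 (A(o, V) = 61 - 1*49 = 61 - 49 = 12)
(A(81, 214) - 10136)*(7347 - 33831) = (12 - 10136)*(7347 - 33831) = -10124*(-26484) = 268124016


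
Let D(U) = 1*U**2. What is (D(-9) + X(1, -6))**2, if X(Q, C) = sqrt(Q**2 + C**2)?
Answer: (81 + sqrt(37))**2 ≈ 7583.4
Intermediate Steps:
D(U) = U**2
X(Q, C) = sqrt(C**2 + Q**2)
(D(-9) + X(1, -6))**2 = ((-9)**2 + sqrt((-6)**2 + 1**2))**2 = (81 + sqrt(36 + 1))**2 = (81 + sqrt(37))**2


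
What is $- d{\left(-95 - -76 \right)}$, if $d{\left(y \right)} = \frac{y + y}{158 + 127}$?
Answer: $\frac{2}{15} \approx 0.13333$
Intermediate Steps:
$d{\left(y \right)} = \frac{2 y}{285}$
$- d{\left(-95 - -76 \right)} = - \frac{2 \left(-95 - -76\right)}{285} = - \frac{2 \left(-95 + 76\right)}{285} = - \frac{2 \left(-19\right)}{285} = \left(-1\right) \left(- \frac{2}{15}\right) = \frac{2}{15}$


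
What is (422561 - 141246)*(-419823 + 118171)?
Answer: -84859232380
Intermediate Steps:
(422561 - 141246)*(-419823 + 118171) = 281315*(-301652) = -84859232380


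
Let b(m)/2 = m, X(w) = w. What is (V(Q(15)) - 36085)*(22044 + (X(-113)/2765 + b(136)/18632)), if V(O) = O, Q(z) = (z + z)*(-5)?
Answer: -60515113047843/75761 ≈ -7.9876e+8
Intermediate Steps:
Q(z) = -10*z (Q(z) = (2*z)*(-5) = -10*z)
b(m) = 2*m
(V(Q(15)) - 36085)*(22044 + (X(-113)/2765 + b(136)/18632)) = (-10*15 - 36085)*(22044 + (-113/2765 + (2*136)/18632)) = (-150 - 36085)*(22044 + (-113*1/2765 + 272*(1/18632))) = -36235*(22044 + (-113/2765 + 2/137)) = -36235*(22044 - 9951/378805) = -36235*8350367469/378805 = -60515113047843/75761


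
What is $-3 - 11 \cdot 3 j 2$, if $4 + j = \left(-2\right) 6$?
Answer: $1053$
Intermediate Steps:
$j = -16$ ($j = -4 - 12 = -16$)
$-3 - 11 \cdot 3 j 2 = -3 - 11 \cdot 3 \left(-16\right) 2 = -3 - 11 \left(\left(-48\right) 2\right) = -3 - -1056 = -3 + 1056 = 1053$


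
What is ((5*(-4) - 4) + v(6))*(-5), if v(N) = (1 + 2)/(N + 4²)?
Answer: 2625/22 ≈ 119.32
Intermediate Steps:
v(N) = 3/(16 + N) (v(N) = 3/(N + 16) = 3/(16 + N))
((5*(-4) - 4) + v(6))*(-5) = ((5*(-4) - 4) + 3/(16 + 6))*(-5) = ((-20 - 4) + 3/22)*(-5) = (-24 + 3*(1/22))*(-5) = (-24 + 3/22)*(-5) = -525/22*(-5) = 2625/22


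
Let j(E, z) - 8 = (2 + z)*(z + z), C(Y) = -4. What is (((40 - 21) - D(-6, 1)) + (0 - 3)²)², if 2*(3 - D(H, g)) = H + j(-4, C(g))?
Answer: 1156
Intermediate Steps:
j(E, z) = 8 + 2*z*(2 + z) (j(E, z) = 8 + (2 + z)*(z + z) = 8 + (2 + z)*(2*z) = 8 + 2*z*(2 + z))
D(H, g) = -9 - H/2 (D(H, g) = 3 - (H + (8 + 2*(-4)² + 4*(-4)))/2 = 3 - (H + (8 + 2*16 - 16))/2 = 3 - (H + (8 + 32 - 16))/2 = 3 - (H + 24)/2 = 3 - (24 + H)/2 = 3 + (-12 - H/2) = -9 - H/2)
(((40 - 21) - D(-6, 1)) + (0 - 3)²)² = (((40 - 21) - (-9 - ½*(-6))) + (0 - 3)²)² = ((19 - (-9 + 3)) + (-3)²)² = ((19 - 1*(-6)) + 9)² = ((19 + 6) + 9)² = (25 + 9)² = 34² = 1156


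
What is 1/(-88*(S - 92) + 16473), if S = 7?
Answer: 1/23953 ≈ 4.1748e-5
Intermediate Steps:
1/(-88*(S - 92) + 16473) = 1/(-88*(7 - 92) + 16473) = 1/(-88*(-85) + 16473) = 1/(7480 + 16473) = 1/23953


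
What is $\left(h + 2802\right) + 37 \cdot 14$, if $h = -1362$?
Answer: $1958$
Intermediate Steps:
$\left(h + 2802\right) + 37 \cdot 14 = \left(-1362 + 2802\right) + 37 \cdot 14 = 1440 + 518 = 1958$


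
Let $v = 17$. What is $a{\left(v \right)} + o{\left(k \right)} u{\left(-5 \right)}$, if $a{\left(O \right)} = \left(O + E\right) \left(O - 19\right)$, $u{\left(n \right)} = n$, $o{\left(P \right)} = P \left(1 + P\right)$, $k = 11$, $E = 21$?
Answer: $-736$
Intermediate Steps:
$a{\left(O \right)} = \left(-19 + O\right) \left(21 + O\right)$ ($a{\left(O \right)} = \left(O + 21\right) \left(O - 19\right) = \left(21 + O\right) \left(-19 + O\right) = \left(-19 + O\right) \left(21 + O\right)$)
$a{\left(v \right)} + o{\left(k \right)} u{\left(-5 \right)} = \left(-399 + 17^{2} + 2 \cdot 17\right) + 11 \left(1 + 11\right) \left(-5\right) = \left(-399 + 289 + 34\right) + 11 \cdot 12 \left(-5\right) = -76 + 132 \left(-5\right) = -76 - 660 = -736$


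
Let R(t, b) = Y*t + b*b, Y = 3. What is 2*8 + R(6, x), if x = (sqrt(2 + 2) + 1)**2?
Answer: 115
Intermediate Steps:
x = 9 (x = (sqrt(4) + 1)**2 = (2 + 1)**2 = 3**2 = 9)
R(t, b) = b**2 + 3*t (R(t, b) = 3*t + b*b = 3*t + b**2 = b**2 + 3*t)
2*8 + R(6, x) = 2*8 + (9**2 + 3*6) = 16 + (81 + 18) = 16 + 99 = 115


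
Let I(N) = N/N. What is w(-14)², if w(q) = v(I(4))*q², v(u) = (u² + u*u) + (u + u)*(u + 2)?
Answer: 2458624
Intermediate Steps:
I(N) = 1
v(u) = 2*u² + 2*u*(2 + u) (v(u) = (u² + u²) + (2*u)*(2 + u) = 2*u² + 2*u*(2 + u))
w(q) = 8*q² (w(q) = (4*1*(1 + 1))*q² = (4*1*2)*q² = 8*q²)
w(-14)² = (8*(-14)²)² = (8*196)² = 1568² = 2458624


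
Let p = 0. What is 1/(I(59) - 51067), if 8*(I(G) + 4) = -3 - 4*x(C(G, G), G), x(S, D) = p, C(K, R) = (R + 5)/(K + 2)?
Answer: -8/408571 ≈ -1.9580e-5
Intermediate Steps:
C(K, R) = (5 + R)/(2 + K)
x(S, D) = 0
I(G) = -35/8 (I(G) = -4 + (-3 - 4*0)/8 = -4 + (-3 + 0)/8 = -4 + (⅛)*(-3) = -4 - 3/8 = -35/8)
1/(I(59) - 51067) = 1/(-35/8 - 51067) = 1/(-408571/8) = -8/408571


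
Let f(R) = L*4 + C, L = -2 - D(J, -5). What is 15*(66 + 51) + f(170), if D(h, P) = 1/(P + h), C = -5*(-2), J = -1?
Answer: 5273/3 ≈ 1757.7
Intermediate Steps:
C = 10
L = -11/6 (L = -2 - 1/(-5 - 1) = -2 - 1/(-6) = -2 - 1*(-⅙) = -2 + ⅙ = -11/6 ≈ -1.8333)
f(R) = 8/3 (f(R) = -11/6*4 + 10 = -22/3 + 10 = 8/3)
15*(66 + 51) + f(170) = 15*(66 + 51) + 8/3 = 15*117 + 8/3 = 1755 + 8/3 = 5273/3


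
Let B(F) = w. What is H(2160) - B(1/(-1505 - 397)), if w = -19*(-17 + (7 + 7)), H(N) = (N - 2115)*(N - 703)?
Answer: 65508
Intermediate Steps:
H(N) = (-2115 + N)*(-703 + N)
w = 57 (w = -19*(-17 + 14) = -19*(-3) = 57)
B(F) = 57
H(2160) - B(1/(-1505 - 397)) = (1486845 + 2160**2 - 2818*2160) - 1*57 = (1486845 + 4665600 - 6086880) - 57 = 65565 - 57 = 65508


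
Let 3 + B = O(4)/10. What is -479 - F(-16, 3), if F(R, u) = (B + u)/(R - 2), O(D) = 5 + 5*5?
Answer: -2873/6 ≈ -478.83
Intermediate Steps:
O(D) = 30 (O(D) = 5 + 25 = 30)
B = 0 (B = -3 + 30/10 = -3 + 30*(⅒) = -3 + 3 = 0)
F(R, u) = u/(-2 + R) (F(R, u) = (0 + u)/(R - 2) = u/(-2 + R))
-479 - F(-16, 3) = -479 - 3/(-2 - 16) = -479 - 3/(-18) = -479 - 3*(-1)/18 = -479 - 1*(-⅙) = -479 + ⅙ = -2873/6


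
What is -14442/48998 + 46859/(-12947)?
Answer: -1241488928/317188553 ≈ -3.9140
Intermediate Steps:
-14442/48998 + 46859/(-12947) = -14442*1/48998 + 46859*(-1/12947) = -7221/24499 - 46859/12947 = -1241488928/317188553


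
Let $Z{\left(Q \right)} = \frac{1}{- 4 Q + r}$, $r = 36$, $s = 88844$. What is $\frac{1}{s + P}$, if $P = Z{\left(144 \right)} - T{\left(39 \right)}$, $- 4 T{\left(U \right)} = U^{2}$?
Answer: $\frac{270}{24090547} \approx 1.1208 \cdot 10^{-5}$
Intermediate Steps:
$T{\left(U \right)} = - \frac{U^{2}}{4}$
$Z{\left(Q \right)} = \frac{1}{36 - 4 Q}$ ($Z{\left(Q \right)} = \frac{1}{- 4 Q + 36} = \frac{1}{36 - 4 Q}$)
$P = \frac{102667}{270}$ ($P = - \frac{1}{-36 + 4 \cdot 144} - - \frac{39^{2}}{4} = - \frac{1}{-36 + 576} - \left(- \frac{1}{4}\right) 1521 = - \frac{1}{540} - - \frac{1521}{4} = \left(-1\right) \frac{1}{540} + \frac{1521}{4} = - \frac{1}{540} + \frac{1521}{4} = \frac{102667}{270} \approx 380.25$)
$\frac{1}{s + P} = \frac{1}{88844 + \frac{102667}{270}} = \frac{1}{\frac{24090547}{270}} = \frac{270}{24090547}$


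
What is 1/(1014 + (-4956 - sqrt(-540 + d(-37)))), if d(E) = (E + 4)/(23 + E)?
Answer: -18396/72519541 + I*sqrt(105378)/217558623 ≈ -0.00025367 + 1.4921e-6*I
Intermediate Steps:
d(E) = (4 + E)/(23 + E)
1/(1014 + (-4956 - sqrt(-540 + d(-37)))) = 1/(1014 + (-4956 - sqrt(-540 + (4 - 37)/(23 - 37)))) = 1/(1014 + (-4956 - sqrt(-540 - 33/(-14)))) = 1/(1014 + (-4956 - sqrt(-540 - 1/14*(-33)))) = 1/(1014 + (-4956 - sqrt(-540 + 33/14))) = 1/(1014 + (-4956 - sqrt(-7527/14))) = 1/(1014 + (-4956 - I*sqrt(105378)/14)) = 1/(-3942 - I*sqrt(105378)/14)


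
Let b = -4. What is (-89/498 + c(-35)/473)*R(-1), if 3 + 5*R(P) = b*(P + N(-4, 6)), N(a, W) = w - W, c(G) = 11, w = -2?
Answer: -36619/35690 ≈ -1.0260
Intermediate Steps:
N(a, W) = -2 - W
R(P) = 29/5 - 4*P/5 (R(P) = -⅗ + (-4*(P + (-2 - 1*6)))/5 = -⅗ + (-4*(P + (-2 - 6)))/5 = -⅗ + (-4*(P - 8))/5 = -⅗ + (-4*(-8 + P))/5 = -⅗ + (32 - 4*P)/5 = -⅗ + (32/5 - 4*P/5) = 29/5 - 4*P/5)
(-89/498 + c(-35)/473)*R(-1) = (-89/498 + 11/473)*(29/5 - ⅘*(-1)) = (-89*1/498 + 11*(1/473))*(29/5 + ⅘) = (-89/498 + 1/43)*(33/5) = -3329/21414*33/5 = -36619/35690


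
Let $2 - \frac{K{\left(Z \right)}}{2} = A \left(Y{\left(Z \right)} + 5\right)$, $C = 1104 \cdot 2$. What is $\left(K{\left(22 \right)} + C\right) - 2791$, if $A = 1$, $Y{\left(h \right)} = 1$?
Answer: $-591$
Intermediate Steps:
$C = 2208$
$K{\left(Z \right)} = -8$ ($K{\left(Z \right)} = 4 - 2 \cdot 1 \left(1 + 5\right) = 4 - 2 \cdot 1 \cdot 6 = 4 - 12 = -8$)
$\left(K{\left(22 \right)} + C\right) - 2791 = \left(-8 + 2208\right) - 2791 = 2200 - 2791 = -591$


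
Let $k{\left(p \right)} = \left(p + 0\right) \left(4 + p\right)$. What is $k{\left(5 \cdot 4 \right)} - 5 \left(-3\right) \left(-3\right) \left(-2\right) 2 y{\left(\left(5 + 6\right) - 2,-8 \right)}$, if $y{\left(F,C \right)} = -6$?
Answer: $-518400$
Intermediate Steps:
$k{\left(p \right)} = p \left(4 + p\right)$
$k{\left(5 \cdot 4 \right)} - 5 \left(-3\right) \left(-3\right) \left(-2\right) 2 y{\left(\left(5 + 6\right) - 2,-8 \right)} = 5 \cdot 4 \left(4 + 5 \cdot 4\right) - 5 \left(-3\right) \left(-3\right) \left(-2\right) 2 \left(-6\right) = 20 \left(4 + 20\right) - 5 \cdot 9 \left(-2\right) 2 \left(-6\right) = 20 \cdot 24 \left(-5\right) \left(-18\right) 2 \left(-6\right) = 480 \cdot 90 \cdot 2 \left(-6\right) = 480 \cdot 180 \left(-6\right) = 86400 \left(-6\right) = -518400$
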